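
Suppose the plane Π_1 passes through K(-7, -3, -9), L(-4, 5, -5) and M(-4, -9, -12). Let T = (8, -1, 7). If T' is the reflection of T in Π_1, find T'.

(8, 11, -17)

KL = (3, 8, 4), KM = (3, -6, -3); a normal to Π_1 is KL × KM = (0, 21, -42).
Using K: Π_1 has equation 21y - 42z = 315.
λ = (n·T − d)/|n|² = (-315 − 315)/2205 = -2/7.
Reflection = T − 2λn = (8, -1, 7) − (-4/7)·(0, 21, -42) = (8, 11, -17).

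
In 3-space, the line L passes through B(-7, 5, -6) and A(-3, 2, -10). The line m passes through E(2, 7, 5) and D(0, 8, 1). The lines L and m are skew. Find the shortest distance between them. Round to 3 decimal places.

A direction vector for L is A − B = (4, -3, -4).
A direction vector for m is D − E = (-2, 1, -4).
Common perpendicular direction n = (4, -3, -4) × (-2, 1, -4) = (16, 24, -2).
With w = (2, 7, 5) − (-7, 5, -6) = (9, 2, 11), w · n = 170.
Distance = |w · n| / |n| = |170| / √836 ≈ 5.880.

5.880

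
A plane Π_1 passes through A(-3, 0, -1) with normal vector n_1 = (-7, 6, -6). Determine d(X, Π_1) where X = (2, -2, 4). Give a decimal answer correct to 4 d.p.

7.0000

Π_1: n_1·r = n_1·A gives -7x + 6y - 6z = 27.
n·X − d = (-7)·(2) + (6)·(-2) + (-6)·(4) − 27 = -77; |n| = √121.
Distance = |-77| / √121 = 77/√121 ≈ 7.0000.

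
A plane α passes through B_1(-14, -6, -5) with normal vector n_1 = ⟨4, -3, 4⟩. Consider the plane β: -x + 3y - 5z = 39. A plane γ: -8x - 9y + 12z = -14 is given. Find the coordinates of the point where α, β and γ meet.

(-8, 2, -5)

α: n_1·r = n_1·B_1 gives 4x - 3y + 4z = -58.
Solving the 3×3 linear system 4x - 3y + 4z = -58, -x + 3y - 5z = 39, -8x - 9y + 12z = -14 (e.g. by elimination or Cramer's rule, determinant = -60) gives (-8, 2, -5).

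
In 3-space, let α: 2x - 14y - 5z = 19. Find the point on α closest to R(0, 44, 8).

(6, 2, -7)

Foot = R − λn with λ = (n·R − d)/|n|² = (-656 − 19)/225 = -3.
Foot = (0, 44, 8) − (-3)·(2, -14, -5) = (6, 2, -7).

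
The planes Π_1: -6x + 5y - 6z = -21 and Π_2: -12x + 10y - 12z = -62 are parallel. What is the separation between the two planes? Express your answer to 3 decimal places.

Rescale Π_2 by 1/2: -6x + 5y - 6z = -31. Then distance = |-21 − (-31)| / √97 ≈ 1.015.

1.015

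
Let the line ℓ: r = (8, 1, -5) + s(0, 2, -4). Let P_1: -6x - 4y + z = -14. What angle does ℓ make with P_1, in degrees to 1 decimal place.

21.6

sin θ = |n·v| / (|n||v|) = |-12| / (√53 · √20) = 0.36858.
θ ≈ 21.6°.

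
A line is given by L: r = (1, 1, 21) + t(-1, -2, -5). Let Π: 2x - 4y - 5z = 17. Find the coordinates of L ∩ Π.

(-3, -7, 1)

Substitute r = (1, 1, 21) + t(-1, -2, -5) into the plane: -107 + 31t = 17, so t = 4.
Intersection: (1, 1, 21) + 4·(-1, -2, -5) = (-3, -7, 1).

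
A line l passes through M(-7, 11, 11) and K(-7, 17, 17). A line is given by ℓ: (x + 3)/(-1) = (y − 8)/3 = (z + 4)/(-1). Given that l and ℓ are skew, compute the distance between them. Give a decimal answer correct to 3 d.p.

6.600

A direction vector for l is K − M = (0, 6, 6).
ℓ has direction (-1, 3, -1) through (-3, 8, -4).
Common perpendicular direction n = (0, 6, 6) × (-1, 3, -1) = (-24, -6, 6).
With w = (-3, 8, -4) − (-7, 11, 11) = (4, -3, -15), w · n = -168.
Distance = |w · n| / |n| = |-168| / √648 ≈ 6.600.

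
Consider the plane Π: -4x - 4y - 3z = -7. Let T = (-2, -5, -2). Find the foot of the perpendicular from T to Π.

Foot = T − λn with λ = (n·T − d)/|n|² = (34 − (-7))/41 = 1.
Foot = (-2, -5, -2) − 1·(-4, -4, -3) = (2, -1, 1).

(2, -1, 1)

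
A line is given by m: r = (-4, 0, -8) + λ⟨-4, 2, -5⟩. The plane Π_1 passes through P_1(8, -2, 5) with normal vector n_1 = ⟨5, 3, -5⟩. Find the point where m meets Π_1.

(0, -2, -3)

Π_1: n_1·r = n_1·P_1 gives 5x + 3y - 5z = 9.
Substitute r = (-4, 0, -8) + t(-4, 2, -5) into the plane: 20 + 11t = 9, so t = -1.
Intersection: (-4, 0, -8) + (-1)·(-4, 2, -5) = (0, -2, -3).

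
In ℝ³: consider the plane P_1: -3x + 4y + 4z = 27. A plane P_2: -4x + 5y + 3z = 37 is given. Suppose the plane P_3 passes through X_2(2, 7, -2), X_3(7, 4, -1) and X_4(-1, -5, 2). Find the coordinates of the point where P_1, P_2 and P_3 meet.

X_2X_3 = (5, -3, 1), X_2X_4 = (-3, -12, 4); a normal to P_3 is X_2X_3 × X_2X_4 = (0, -23, -69).
Using X_2: P_3 has equation -23y - 69z = -23.
Solving the 3×3 linear system -3x + 4y + 4z = 27, -4x + 5y + 3z = 37, -23y - 69z = -23 (e.g. by elimination or Cramer's rule, determinant = 92) gives (-5, 4, -1).

(-5, 4, -1)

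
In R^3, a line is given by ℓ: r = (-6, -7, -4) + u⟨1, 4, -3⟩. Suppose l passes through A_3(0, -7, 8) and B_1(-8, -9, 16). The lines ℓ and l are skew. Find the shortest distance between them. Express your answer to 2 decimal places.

A direction vector for l is B_1 − A_3 = (-8, -2, 8).
Common perpendicular direction n = (1, 4, -3) × (-8, -2, 8) = (26, 16, 30).
With w = (0, -7, 8) − (-6, -7, -4) = (6, 0, 12), w · n = 516.
Distance = |w · n| / |n| = |516| / √1832 ≈ 12.06.

12.06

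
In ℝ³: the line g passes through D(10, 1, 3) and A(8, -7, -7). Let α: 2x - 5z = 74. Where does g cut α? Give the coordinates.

(7, -11, -12)

A direction vector for g is A − D = (-2, -8, -10).
Substitute r = (10, 1, 3) + t(-2, -8, -10) into the plane: 5 + 46t = 74, so t = 3/2.
Intersection: (10, 1, 3) + (3/2)·(-2, -8, -10) = (7, -11, -12).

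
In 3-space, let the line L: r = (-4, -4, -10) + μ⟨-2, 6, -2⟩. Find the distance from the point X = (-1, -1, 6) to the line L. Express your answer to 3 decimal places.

Taking (-4, -4, -10) on L with direction v = (-2, 6, -2): w = X − (-4, -4, -10) = (3, 3, 16), and w × v = (-102, -26, 24).
Distance = |w × v| / |v| = √11656 / √44 ≈ 16.276.

16.276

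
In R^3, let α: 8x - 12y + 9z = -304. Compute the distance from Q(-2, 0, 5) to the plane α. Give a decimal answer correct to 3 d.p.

19.588

n·Q − d = (8)·(-2) + (-12)·(0) + (9)·(5) − (-304) = 333; |n| = √289.
Distance = |333| / √289 = 333/√289 ≈ 19.588.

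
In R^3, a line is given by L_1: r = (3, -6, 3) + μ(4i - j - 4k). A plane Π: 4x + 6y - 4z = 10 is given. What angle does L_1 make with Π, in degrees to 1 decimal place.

sin θ = |n·v| / (|n||v|) = |26| / (√68 · √33) = 0.54886.
θ ≈ 33.3°.

33.3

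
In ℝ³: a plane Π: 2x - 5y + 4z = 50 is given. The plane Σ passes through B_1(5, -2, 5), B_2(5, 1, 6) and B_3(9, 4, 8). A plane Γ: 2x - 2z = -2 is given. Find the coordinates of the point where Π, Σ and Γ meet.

B_1B_2 = (0, 3, 1), B_1B_3 = (4, 6, 3); a normal to Σ is B_1B_2 × B_1B_3 = (3, 4, -12).
Using B_1: Σ has equation 3x + 4y - 12z = -53.
Solving the 3×3 linear system 2x - 5y + 4z = 50, 3x + 4y - 12z = -53, 2x - 2z = -2 (e.g. by elimination or Cramer's rule, determinant = 42) gives (1, -8, 2).

(1, -8, 2)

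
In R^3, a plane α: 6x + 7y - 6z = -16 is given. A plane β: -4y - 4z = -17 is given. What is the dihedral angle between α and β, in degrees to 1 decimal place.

86.3

cos θ = |n₁·n₂| / (|n₁||n₂|) = |-4| / (√121 · √32).
θ = arccos(0.06428) ≈ 86.3°.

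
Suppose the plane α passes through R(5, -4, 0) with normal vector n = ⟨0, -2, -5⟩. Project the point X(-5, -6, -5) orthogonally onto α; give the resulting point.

α: n·r = n·R gives -2y - 5z = 8.
Foot = X − λn with λ = (n·X − d)/|n|² = (37 − 8)/29 = 1.
Foot = (-5, -6, -5) − 1·(0, -2, -5) = (-5, -4, 0).

(-5, -4, 0)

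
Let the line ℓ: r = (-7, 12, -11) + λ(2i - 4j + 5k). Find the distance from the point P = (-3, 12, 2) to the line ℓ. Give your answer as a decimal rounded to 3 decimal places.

8.160

Taking (-7, 12, -11) on ℓ with direction v = (2, -4, 5): w = P − (-7, 12, -11) = (4, 0, 13), and w × v = (52, 6, -16).
Distance = |w × v| / |v| = √2996 / √45 ≈ 8.160.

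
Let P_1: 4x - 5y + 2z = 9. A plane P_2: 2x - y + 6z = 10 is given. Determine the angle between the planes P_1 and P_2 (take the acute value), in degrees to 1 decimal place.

54.4

cos θ = |n₁·n₂| / (|n₁||n₂|) = |25| / (√45 · √41).
θ = arccos(0.58203) ≈ 54.4°.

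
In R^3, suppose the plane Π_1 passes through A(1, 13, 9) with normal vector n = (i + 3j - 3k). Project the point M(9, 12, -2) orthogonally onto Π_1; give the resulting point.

(7, 6, 4)

Π_1: n·r = n·A gives x + 3y - 3z = 13.
Foot = M − λn with λ = (n·M − d)/|n|² = (51 − 13)/19 = 2.
Foot = (9, 12, -2) − 2·(1, 3, -3) = (7, 6, 4).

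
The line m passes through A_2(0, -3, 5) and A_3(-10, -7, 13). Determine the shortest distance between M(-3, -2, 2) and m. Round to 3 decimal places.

4.356

A direction vector for m is A_3 − A_2 = (-10, -4, 8).
Taking (0, -3, 5) on m with direction v = (-10, -4, 8): w = M − (0, -3, 5) = (-3, 1, -3), and w × v = (-4, 54, 22).
Distance = |w × v| / |v| = √3416 / √180 ≈ 4.356.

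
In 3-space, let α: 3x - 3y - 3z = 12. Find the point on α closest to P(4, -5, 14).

Foot = P − λn with λ = (n·P − d)/|n|² = (-15 − 12)/27 = -1.
Foot = (4, -5, 14) − (-1)·(3, -3, -3) = (7, -8, 11).

(7, -8, 11)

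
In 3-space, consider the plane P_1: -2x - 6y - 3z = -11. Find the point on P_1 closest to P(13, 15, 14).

(7, -3, 5)

Foot = P − λn with λ = (n·P − d)/|n|² = (-158 − (-11))/49 = -3.
Foot = (13, 15, 14) − (-3)·(-2, -6, -3) = (7, -3, 5).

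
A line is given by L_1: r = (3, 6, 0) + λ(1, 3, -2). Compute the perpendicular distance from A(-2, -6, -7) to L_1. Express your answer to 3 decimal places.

12.881

Taking (3, 6, 0) on L_1 with direction v = (1, 3, -2): w = A − (3, 6, 0) = (-5, -12, -7), and w × v = (45, -17, -3).
Distance = |w × v| / |v| = √2323 / √14 ≈ 12.881.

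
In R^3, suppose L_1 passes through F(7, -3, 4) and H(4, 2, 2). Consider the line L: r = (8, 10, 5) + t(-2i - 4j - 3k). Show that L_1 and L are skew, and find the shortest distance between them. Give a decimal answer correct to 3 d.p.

A direction vector for L_1 is H − F = (-3, 5, -2).
Common perpendicular direction n = (-3, 5, -2) × (-2, -4, -3) = (-23, -5, 22).
With w = (8, 10, 5) − (7, -3, 4) = (1, 13, 1), w · n = -66.
Since n ≠ 0 the lines are not parallel, and w · n = -66 ≠ 0 so they do not intersect; hence they are skew.
Distance = |w · n| / |n| = |-66| / √1038 ≈ 2.049.

2.049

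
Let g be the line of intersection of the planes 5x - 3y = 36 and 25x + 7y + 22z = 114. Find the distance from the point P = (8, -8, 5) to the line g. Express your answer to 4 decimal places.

5.1552

Direction of g: (5, -3, 0) × (25, 7, 22) = (-66, -110, 110).
A point on g: solving the two plane equations with x = 3 gives (3, -7, 4).
Taking (3, -7, 4) on g with direction v = (-66, -110, 110): w = P − (3, -7, 4) = (5, -1, 1), and w × v = (0, -616, -616).
Distance = |w × v| / |v| = √758912 / √28556 ≈ 5.1552.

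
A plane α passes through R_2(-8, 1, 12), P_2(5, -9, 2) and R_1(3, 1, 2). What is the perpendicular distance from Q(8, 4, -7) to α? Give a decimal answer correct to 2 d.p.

2.87

R_2P_2 = (13, -10, -10), R_2R_1 = (11, 0, -10); a normal to α is R_2P_2 × R_2R_1 = (100, 20, 110).
Using R_2: α has equation 100x + 20y + 110z = 540.
n·Q − d = (100)·(8) + (20)·(4) + (110)·(-7) − 540 = -430; |n| = √22500.
Distance = |-430| / √22500 = 430/√22500 ≈ 2.87.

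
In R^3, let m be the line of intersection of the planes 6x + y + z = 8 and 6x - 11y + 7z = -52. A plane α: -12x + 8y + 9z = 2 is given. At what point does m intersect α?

(1, 4, -2)

Direction of m: (6, 1, 1) × (6, -11, 7) = (18, -36, -72).
A point on m: solving the two plane equations with x = 3 gives (3, 0, -10).
Substitute r = (3, 0, -10) + t(18, -36, -72) into the plane: -126 + (-1152)t = 2, so t = -1/9.
Intersection: (3, 0, -10) + (-1/9)·(18, -36, -72) = (1, 4, -2).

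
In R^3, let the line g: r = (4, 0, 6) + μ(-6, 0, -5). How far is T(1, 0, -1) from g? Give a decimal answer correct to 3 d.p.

Taking (4, 0, 6) on g with direction v = (-6, 0, -5): w = T − (4, 0, 6) = (-3, 0, -7), and w × v = (0, 27, 0).
Distance = |w × v| / |v| = √729 / √61 ≈ 3.457.

3.457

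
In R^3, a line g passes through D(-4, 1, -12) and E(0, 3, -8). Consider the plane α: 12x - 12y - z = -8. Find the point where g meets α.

A direction vector for g is E − D = (4, 2, 4).
Substitute r = (-4, 1, -12) + t(4, 2, 4) into the plane: -48 + 20t = -8, so t = 2.
Intersection: (-4, 1, -12) + 2·(4, 2, 4) = (4, 5, -4).

(4, 5, -4)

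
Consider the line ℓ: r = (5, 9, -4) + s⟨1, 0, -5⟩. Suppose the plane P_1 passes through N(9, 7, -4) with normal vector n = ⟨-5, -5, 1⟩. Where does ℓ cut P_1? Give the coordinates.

(6, 9, -9)

P_1: n·r = n·N gives -5x - 5y + z = -84.
Substitute r = (5, 9, -4) + t(1, 0, -5) into the plane: -74 + (-10)t = -84, so t = 1.
Intersection: (5, 9, -4) + 1·(1, 0, -5) = (6, 9, -9).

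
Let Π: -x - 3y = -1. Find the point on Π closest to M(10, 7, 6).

Foot = M − λn with λ = (n·M − d)/|n|² = (-31 − (-1))/10 = -3.
Foot = (10, 7, 6) − (-3)·(-1, -3, 0) = (7, -2, 6).

(7, -2, 6)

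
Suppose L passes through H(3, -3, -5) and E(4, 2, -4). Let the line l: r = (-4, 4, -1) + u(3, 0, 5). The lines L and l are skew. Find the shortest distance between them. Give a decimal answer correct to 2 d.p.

8.52

A direction vector for L is E − H = (1, 5, 1).
Common perpendicular direction n = (1, 5, 1) × (3, 0, 5) = (25, -2, -15).
With w = (-4, 4, -1) − (3, -3, -5) = (-7, 7, 4), w · n = -249.
Distance = |w · n| / |n| = |-249| / √854 ≈ 8.52.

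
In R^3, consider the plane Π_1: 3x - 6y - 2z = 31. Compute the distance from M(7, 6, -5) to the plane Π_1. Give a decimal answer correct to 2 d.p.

n·M − d = (3)·(7) + (-6)·(6) + (-2)·(-5) − 31 = -36; |n| = √49.
Distance = |-36| / √49 = 36/√49 ≈ 5.14.

5.14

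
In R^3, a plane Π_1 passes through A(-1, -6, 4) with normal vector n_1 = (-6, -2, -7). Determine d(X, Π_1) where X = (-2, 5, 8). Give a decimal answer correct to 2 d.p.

Π_1: n_1·r = n_1·A gives -6x - 2y - 7z = -10.
n·X − d = (-6)·(-2) + (-2)·(5) + (-7)·(8) − (-10) = -44; |n| = √89.
Distance = |-44| / √89 = 44/√89 ≈ 4.66.

4.66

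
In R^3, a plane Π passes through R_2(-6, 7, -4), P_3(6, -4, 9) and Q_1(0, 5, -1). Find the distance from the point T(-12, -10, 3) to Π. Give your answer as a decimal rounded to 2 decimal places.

R_2P_3 = (12, -11, 13), R_2Q_1 = (6, -2, 3); a normal to Π is R_2P_3 × R_2Q_1 = (-7, 42, 42).
Using R_2: Π has equation -7x + 42y + 42z = 168.
n·T − d = (-7)·(-12) + (42)·(-10) + (42)·(3) − 168 = -378; |n| = √3577.
Distance = |-378| / √3577 = 378/√3577 ≈ 6.32.

6.32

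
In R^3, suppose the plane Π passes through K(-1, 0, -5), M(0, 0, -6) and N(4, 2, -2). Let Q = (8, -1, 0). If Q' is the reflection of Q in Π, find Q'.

KM = (1, 0, -1), KN = (5, 2, 3); a normal to Π is KM × KN = (2, -8, 2).
Using K: Π has equation 2x - 8y + 2z = -12.
λ = (n·Q − d)/|n|² = (24 − (-12))/72 = 1/2.
Reflection = Q − 2λn = (8, -1, 0) − 1·(2, -8, 2) = (6, 7, -2).

(6, 7, -2)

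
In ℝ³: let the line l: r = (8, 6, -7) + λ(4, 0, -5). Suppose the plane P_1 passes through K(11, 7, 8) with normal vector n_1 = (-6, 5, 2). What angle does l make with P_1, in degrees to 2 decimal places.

41.19

P_1: n_1·r = n_1·K gives -6x + 5y + 2z = -15.
sin θ = |n·v| / (|n||v|) = |-34| / (√65 · √41) = 0.65861.
θ ≈ 41.19°.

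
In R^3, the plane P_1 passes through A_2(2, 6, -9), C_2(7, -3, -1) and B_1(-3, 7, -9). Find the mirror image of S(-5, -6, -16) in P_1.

(-1, 14, 4)

A_2C_2 = (5, -9, 8), A_2B_1 = (-5, 1, 0); a normal to P_1 is A_2C_2 × A_2B_1 = (-8, -40, -40).
Using A_2: P_1 has equation -8x - 40y - 40z = 104.
λ = (n·S − d)/|n|² = (920 − 104)/3264 = 1/4.
Reflection = S − 2λn = (-5, -6, -16) − (1/2)·(-8, -40, -40) = (-1, 14, 4).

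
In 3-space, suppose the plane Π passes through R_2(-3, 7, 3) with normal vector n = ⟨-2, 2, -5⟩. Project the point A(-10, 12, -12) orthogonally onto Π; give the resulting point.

(-4, 6, 3)

Π: n·r = n·R_2 gives -2x + 2y - 5z = 5.
Foot = A − λn with λ = (n·A − d)/|n|² = (104 − 5)/33 = 3.
Foot = (-10, 12, -12) − 3·(-2, 2, -5) = (-4, 6, 3).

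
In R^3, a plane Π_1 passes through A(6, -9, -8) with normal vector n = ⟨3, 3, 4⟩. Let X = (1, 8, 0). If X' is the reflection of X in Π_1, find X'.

(-11, -4, -16)

Π_1: n·r = n·A gives 3x + 3y + 4z = -41.
λ = (n·X − d)/|n|² = (27 − (-41))/34 = 2.
Reflection = X − 2λn = (1, 8, 0) − 4·(3, 3, 4) = (-11, -4, -16).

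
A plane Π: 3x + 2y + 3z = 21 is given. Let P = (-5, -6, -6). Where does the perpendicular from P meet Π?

(4, 0, 3)

Foot = P − λn with λ = (n·P − d)/|n|² = (-45 − 21)/22 = -3.
Foot = (-5, -6, -6) − (-3)·(3, 2, 3) = (4, 0, 3).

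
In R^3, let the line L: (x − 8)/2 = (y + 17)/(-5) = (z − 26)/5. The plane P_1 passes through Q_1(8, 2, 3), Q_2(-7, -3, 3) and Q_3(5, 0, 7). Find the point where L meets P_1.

(2, -2, 11)

L has direction (2, -5, 5) through (8, -17, 26).
Q_1Q_2 = (-15, -5, 0), Q_1Q_3 = (-3, -2, 4); a normal to P_1 is Q_1Q_2 × Q_1Q_3 = (-20, 60, 15).
Using Q_1: P_1 has equation -20x + 60y + 15z = 5.
Substitute r = (8, -17, 26) + t(2, -5, 5) into the plane: -790 + (-265)t = 5, so t = -3.
Intersection: (8, -17, 26) + (-3)·(2, -5, 5) = (2, -2, 11).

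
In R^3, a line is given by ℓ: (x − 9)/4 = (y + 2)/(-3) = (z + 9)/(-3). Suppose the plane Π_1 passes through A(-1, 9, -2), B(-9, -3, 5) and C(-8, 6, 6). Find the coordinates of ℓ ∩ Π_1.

ℓ has direction (4, -3, -3) through (9, -2, -9).
AB = (-8, -12, 7), AC = (-7, -3, 8); a normal to Π_1 is AB × AC = (-75, 15, -60).
Using A: Π_1 has equation -75x + 15y - 60z = 330.
Substitute r = (9, -2, -9) + t(4, -3, -3) into the plane: -165 + (-165)t = 330, so t = -3.
Intersection: (9, -2, -9) + (-3)·(4, -3, -3) = (-3, 7, 0).

(-3, 7, 0)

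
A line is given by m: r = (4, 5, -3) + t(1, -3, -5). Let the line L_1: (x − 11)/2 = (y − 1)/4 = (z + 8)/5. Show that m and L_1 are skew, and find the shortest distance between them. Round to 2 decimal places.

L_1 has direction (2, 4, 5) through (11, 1, -8).
Common perpendicular direction n = (1, -3, -5) × (2, 4, 5) = (5, -15, 10).
With w = (11, 1, -8) − (4, 5, -3) = (7, -4, -5), w · n = 45.
Since n ≠ 0 the lines are not parallel, and w · n = 45 ≠ 0 so they do not intersect; hence they are skew.
Distance = |w · n| / |n| = |45| / √350 ≈ 2.41.

2.41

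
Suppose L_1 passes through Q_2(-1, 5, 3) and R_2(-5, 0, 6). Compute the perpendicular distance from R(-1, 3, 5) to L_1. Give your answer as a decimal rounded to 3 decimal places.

1.697

A direction vector for L_1 is R_2 − Q_2 = (-4, -5, 3).
Taking (-1, 5, 3) on L_1 with direction v = (-4, -5, 3): w = R − (-1, 5, 3) = (0, -2, 2), and w × v = (4, -8, -8).
Distance = |w × v| / |v| = √144 / √50 ≈ 1.697.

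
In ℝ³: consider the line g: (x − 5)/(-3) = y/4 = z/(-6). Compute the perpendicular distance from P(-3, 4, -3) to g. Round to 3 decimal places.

g has direction (-3, 4, -6) through (5, 0, 0).
Taking (5, 0, 0) on g with direction v = (-3, 4, -6): w = P − (5, 0, 0) = (-8, 4, -3), and w × v = (-12, -39, -20).
Distance = |w × v| / |v| = √2065 / √61 ≈ 5.818.

5.818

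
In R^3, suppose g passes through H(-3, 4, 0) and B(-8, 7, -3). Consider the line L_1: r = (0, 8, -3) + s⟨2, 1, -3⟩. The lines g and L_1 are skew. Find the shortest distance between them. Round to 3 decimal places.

A direction vector for g is B − H = (-5, 3, -3).
Common perpendicular direction n = (-5, 3, -3) × (2, 1, -3) = (-6, -21, -11).
With w = (0, 8, -3) − (-3, 4, 0) = (3, 4, -3), w · n = -69.
Distance = |w · n| / |n| = |-69| / √598 ≈ 2.822.

2.822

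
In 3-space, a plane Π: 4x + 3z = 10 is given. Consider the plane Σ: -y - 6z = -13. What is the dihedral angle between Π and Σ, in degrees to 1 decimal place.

53.7

cos θ = |n₁·n₂| / (|n₁||n₂|) = |-18| / (√25 · √37).
θ = arccos(0.59184) ≈ 53.7°.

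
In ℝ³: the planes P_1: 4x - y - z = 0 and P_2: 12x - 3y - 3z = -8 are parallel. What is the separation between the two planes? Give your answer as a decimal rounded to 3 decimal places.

0.629

Rescale P_2 by 1/3: 4x - y - z = -8/3. Then distance = |0 − (-8/3)| / √18 ≈ 0.629.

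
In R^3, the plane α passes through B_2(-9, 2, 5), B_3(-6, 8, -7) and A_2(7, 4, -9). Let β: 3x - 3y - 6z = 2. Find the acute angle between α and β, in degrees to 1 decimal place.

53.4

B_2B_3 = (3, 6, -12), B_2A_2 = (16, 2, -14); a normal to α is B_2B_3 × B_2A_2 = (-60, -150, -90).
Using B_2: α has equation -60x - 150y - 90z = -210.
cos θ = |n₁·n₂| / (|n₁||n₂|) = |810| / (√34200 · √54).
θ = arccos(0.59604) ≈ 53.4°.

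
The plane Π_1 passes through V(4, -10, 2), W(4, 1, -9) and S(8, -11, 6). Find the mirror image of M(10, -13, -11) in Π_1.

VW = (0, 11, -11), VS = (4, -1, 4); a normal to Π_1 is VW × VS = (33, -44, -44).
Using V: Π_1 has equation 33x - 44y - 44z = 484.
λ = (n·M − d)/|n|² = (1386 − 484)/4961 = 2/11.
Reflection = M − 2λn = (10, -13, -11) − (4/11)·(33, -44, -44) = (-2, 3, 5).

(-2, 3, 5)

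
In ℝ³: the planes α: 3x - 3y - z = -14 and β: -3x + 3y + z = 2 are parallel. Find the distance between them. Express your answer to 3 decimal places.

Rescale β by 1/(-1): 3x - 3y - z = -2. Then distance = |-14 − (-2)| / √19 ≈ 2.753.

2.753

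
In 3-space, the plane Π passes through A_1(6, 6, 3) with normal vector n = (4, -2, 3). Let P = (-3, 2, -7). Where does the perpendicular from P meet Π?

Π: n·r = n·A_1 gives 4x - 2y + 3z = 21.
Foot = P − λn with λ = (n·P − d)/|n|² = (-37 − 21)/29 = -2.
Foot = (-3, 2, -7) − (-2)·(4, -2, 3) = (5, -2, -1).

(5, -2, -1)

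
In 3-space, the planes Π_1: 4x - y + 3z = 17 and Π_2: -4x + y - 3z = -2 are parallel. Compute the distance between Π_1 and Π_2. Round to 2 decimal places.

Rescale Π_2 by 1/(-1): 4x - y + 3z = 2. Then distance = |17 − 2| / √26 ≈ 2.94.

2.94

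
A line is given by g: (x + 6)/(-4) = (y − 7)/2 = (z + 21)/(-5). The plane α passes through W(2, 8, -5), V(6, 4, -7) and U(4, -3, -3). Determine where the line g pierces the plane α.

(6, 1, -6)

g has direction (-4, 2, -5) through (-6, 7, -21).
WV = (4, -4, -2), WU = (2, -11, 2); a normal to α is WV × WU = (-30, -12, -36).
Using W: α has equation -30x - 12y - 36z = 24.
Substitute r = (-6, 7, -21) + t(-4, 2, -5) into the plane: 852 + 276t = 24, so t = -3.
Intersection: (-6, 7, -21) + (-3)·(-4, 2, -5) = (6, 1, -6).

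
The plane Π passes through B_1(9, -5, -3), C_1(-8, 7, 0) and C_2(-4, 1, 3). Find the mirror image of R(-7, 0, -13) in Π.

B_1C_1 = (-17, 12, 3), B_1C_2 = (-13, 6, 6); a normal to Π is B_1C_1 × B_1C_2 = (54, 63, 54).
Using B_1: Π has equation 54x + 63y + 54z = 9.
λ = (n·R − d)/|n|² = (-1080 − 9)/9801 = -1/9.
Reflection = R − 2λn = (-7, 0, -13) − (-2/9)·(54, 63, 54) = (5, 14, -1).

(5, 14, -1)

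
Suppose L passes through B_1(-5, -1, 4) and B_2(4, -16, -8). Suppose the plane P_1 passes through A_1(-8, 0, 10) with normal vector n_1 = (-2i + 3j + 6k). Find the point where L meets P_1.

A direction vector for L is B_2 − B_1 = (9, -15, -12).
P_1: n_1·r = n_1·A_1 gives -2x + 3y + 6z = 76.
Substitute r = (-5, -1, 4) + t(9, -15, -12) into the plane: 31 + (-135)t = 76, so t = -1/3.
Intersection: (-5, -1, 4) + (-1/3)·(9, -15, -12) = (-8, 4, 8).

(-8, 4, 8)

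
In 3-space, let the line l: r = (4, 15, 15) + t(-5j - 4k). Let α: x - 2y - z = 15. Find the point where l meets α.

(4, -5, -1)

Substitute r = (4, 15, 15) + t(0, -5, -4) into the plane: -41 + 14t = 15, so t = 4.
Intersection: (4, 15, 15) + 4·(0, -5, -4) = (4, -5, -1).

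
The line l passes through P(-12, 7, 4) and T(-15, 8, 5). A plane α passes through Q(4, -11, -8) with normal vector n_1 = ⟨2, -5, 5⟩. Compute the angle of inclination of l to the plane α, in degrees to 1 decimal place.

A direction vector for l is T − P = (-3, 1, 1).
α: n_1·r = n_1·Q gives 2x - 5y + 5z = 23.
sin θ = |n·v| / (|n||v|) = |-6| / (√54 · √11) = 0.24618.
θ ≈ 14.3°.

14.3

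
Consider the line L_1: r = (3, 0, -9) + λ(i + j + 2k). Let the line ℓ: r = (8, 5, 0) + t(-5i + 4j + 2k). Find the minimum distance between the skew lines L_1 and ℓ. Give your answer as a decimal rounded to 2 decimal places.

Common perpendicular direction n = (1, 1, 2) × (-5, 4, 2) = (-6, -12, 9).
With w = (8, 5, 0) − (3, 0, -9) = (5, 5, 9), w · n = -9.
Distance = |w · n| / |n| = |-9| / √261 ≈ 0.56.

0.56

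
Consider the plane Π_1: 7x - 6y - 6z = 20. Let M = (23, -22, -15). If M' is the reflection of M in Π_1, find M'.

λ = (n·M − d)/|n|² = (383 − 20)/121 = 3.
Reflection = M − 2λn = (23, -22, -15) − 6·(7, -6, -6) = (-19, 14, 21).

(-19, 14, 21)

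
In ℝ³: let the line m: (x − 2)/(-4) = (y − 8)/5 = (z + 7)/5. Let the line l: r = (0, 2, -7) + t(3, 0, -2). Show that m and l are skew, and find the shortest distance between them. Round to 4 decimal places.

1.1376

m has direction (-4, 5, 5) through (2, 8, -7).
Common perpendicular direction n = (-4, 5, 5) × (3, 0, -2) = (-10, 7, -15).
With w = (0, 2, -7) − (2, 8, -7) = (-2, -6, 0), w · n = -22.
Since n ≠ 0 the lines are not parallel, and w · n = -22 ≠ 0 so they do not intersect; hence they are skew.
Distance = |w · n| / |n| = |-22| / √374 ≈ 1.1376.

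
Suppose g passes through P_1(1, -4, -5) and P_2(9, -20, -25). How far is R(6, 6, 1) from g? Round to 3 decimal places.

9.000

A direction vector for g is P_2 − P_1 = (8, -16, -20).
Taking (1, -4, -5) on g with direction v = (8, -16, -20): w = R − (1, -4, -5) = (5, 10, 6), and w × v = (-104, 148, -160).
Distance = |w × v| / |v| = √58320 / √720 ≈ 9.000.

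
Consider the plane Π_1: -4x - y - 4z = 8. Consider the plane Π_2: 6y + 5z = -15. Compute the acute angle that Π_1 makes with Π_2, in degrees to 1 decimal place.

54.6

cos θ = |n₁·n₂| / (|n₁||n₂|) = |-26| / (√33 · √61).
θ = arccos(0.57950) ≈ 54.6°.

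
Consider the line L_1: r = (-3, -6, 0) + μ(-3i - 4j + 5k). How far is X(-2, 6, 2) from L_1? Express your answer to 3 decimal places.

Taking (-3, -6, 0) on L_1 with direction v = (-3, -4, 5): w = X − (-3, -6, 0) = (1, 12, 2), and w × v = (68, -11, 32).
Distance = |w × v| / |v| = √5769 / √50 ≈ 10.742.

10.742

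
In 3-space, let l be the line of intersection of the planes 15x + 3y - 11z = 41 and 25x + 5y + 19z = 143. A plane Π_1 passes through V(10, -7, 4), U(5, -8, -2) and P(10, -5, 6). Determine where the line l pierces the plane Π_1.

Direction of l: (15, 3, -11) × (25, 5, 19) = (112, -560, 0).
A point on l: solving the two plane equations with x = 8 gives (8, -19, 2).
VU = (-5, -1, -6), VP = (0, 2, 2); a normal to Π_1 is VU × VP = (10, 10, -10).
Using V: Π_1 has equation 10x + 10y - 10z = -10.
Substitute r = (8, -19, 2) + t(112, -560, 0) into the plane: -130 + (-4480)t = -10, so t = -3/112.
Intersection: (8, -19, 2) + (-3/112)·(112, -560, 0) = (5, -4, 2).

(5, -4, 2)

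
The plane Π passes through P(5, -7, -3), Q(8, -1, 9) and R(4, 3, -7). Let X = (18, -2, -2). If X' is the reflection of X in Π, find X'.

(-6, -2, 4)

PQ = (3, 6, 12), PR = (-1, 10, -4); a normal to Π is PQ × PR = (-144, 0, 36).
Using P: Π has equation -144x + 36z = -828.
λ = (n·X − d)/|n|² = (-2664 − (-828))/22032 = -1/12.
Reflection = X − 2λn = (18, -2, -2) − (-1/6)·(-144, 0, 36) = (-6, -2, 4).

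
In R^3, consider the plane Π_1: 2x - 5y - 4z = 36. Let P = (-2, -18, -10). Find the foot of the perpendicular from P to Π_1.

(-6, -8, -2)

Foot = P − λn with λ = (n·P − d)/|n|² = (126 − 36)/45 = 2.
Foot = (-2, -18, -10) − 2·(2, -5, -4) = (-6, -8, -2).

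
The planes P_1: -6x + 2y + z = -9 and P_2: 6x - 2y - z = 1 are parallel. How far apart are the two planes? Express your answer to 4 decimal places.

1.2494

Rescale P_2 by 1/(-1): -6x + 2y + z = -1. Then distance = |-9 − (-1)| / √41 ≈ 1.2494.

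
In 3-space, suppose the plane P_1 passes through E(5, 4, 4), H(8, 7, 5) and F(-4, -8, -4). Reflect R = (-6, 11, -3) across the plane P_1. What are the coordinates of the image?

EH = (3, 3, 1), EF = (-9, -12, -8); a normal to P_1 is EH × EF = (-12, 15, -9).
Using E: P_1 has equation -12x + 15y - 9z = -36.
λ = (n·R − d)/|n|² = (264 − (-36))/450 = 2/3.
Reflection = R − 2λn = (-6, 11, -3) − (4/3)·(-12, 15, -9) = (10, -9, 9).

(10, -9, 9)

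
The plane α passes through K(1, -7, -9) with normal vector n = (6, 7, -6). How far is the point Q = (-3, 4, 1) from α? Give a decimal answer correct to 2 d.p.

0.64

α: n·r = n·K gives 6x + 7y - 6z = 11.
n·Q − d = (6)·(-3) + (7)·(4) + (-6)·(1) − 11 = -7; |n| = √121.
Distance = |-7| / √121 = 7/√121 ≈ 0.64.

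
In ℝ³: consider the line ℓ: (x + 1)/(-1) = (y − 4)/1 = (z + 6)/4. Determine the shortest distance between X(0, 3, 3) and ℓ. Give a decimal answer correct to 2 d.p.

4.33

ℓ has direction (-1, 1, 4) through (-1, 4, -6).
Taking (-1, 4, -6) on ℓ with direction v = (-1, 1, 4): w = X − (-1, 4, -6) = (1, -1, 9), and w × v = (-13, -13, 0).
Distance = |w × v| / |v| = √338 / √18 ≈ 4.33.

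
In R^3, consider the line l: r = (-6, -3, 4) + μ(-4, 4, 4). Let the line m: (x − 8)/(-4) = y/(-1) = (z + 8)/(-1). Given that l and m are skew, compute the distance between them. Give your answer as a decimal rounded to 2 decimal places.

m has direction (-4, -1, -1) through (8, 0, -8).
Common perpendicular direction n = (-4, 4, 4) × (-4, -1, -1) = (0, -20, 20).
With w = (8, 0, -8) − (-6, -3, 4) = (14, 3, -12), w · n = -300.
Distance = |w · n| / |n| = |-300| / √800 ≈ 10.61.

10.61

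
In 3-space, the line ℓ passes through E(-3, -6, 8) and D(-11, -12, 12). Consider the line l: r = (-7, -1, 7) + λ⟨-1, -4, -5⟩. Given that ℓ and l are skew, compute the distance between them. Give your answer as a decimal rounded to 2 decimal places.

A direction vector for ℓ is D − E = (-8, -6, 4).
Common perpendicular direction n = (-8, -6, 4) × (-1, -4, -5) = (46, -44, 26).
With w = (-7, -1, 7) − (-3, -6, 8) = (-4, 5, -1), w · n = -430.
Distance = |w · n| / |n| = |-430| / √4728 ≈ 6.25.

6.25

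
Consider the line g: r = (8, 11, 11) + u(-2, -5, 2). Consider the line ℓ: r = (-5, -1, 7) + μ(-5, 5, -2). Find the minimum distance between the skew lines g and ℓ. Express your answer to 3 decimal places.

Common perpendicular direction n = (-2, -5, 2) × (-5, 5, -2) = (0, -14, -35).
With w = (-5, -1, 7) − (8, 11, 11) = (-13, -12, -4), w · n = 308.
Distance = |w · n| / |n| = |308| / √1421 ≈ 8.171.

8.171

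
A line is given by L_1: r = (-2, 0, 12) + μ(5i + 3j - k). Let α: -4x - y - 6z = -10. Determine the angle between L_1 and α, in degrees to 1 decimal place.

23.2

sin θ = |n·v| / (|n||v|) = |-17| / (√53 · √35) = 0.39471.
θ ≈ 23.2°.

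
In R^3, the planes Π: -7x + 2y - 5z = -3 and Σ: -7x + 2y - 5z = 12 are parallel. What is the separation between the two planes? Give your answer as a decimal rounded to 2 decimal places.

Same normal n = (-7, 2, -5) with |n| = √78; distance = |-3 − 12| / |n| = 15/√78 ≈ 1.70.

1.70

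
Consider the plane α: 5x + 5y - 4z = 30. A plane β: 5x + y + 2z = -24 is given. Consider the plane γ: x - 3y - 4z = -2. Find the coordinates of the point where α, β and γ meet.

(-4, 6, -5)

Solving the 3×3 linear system 5x + 5y - 4z = 30, 5x + y + 2z = -24, x - 3y - 4z = -2 (e.g. by elimination or Cramer's rule, determinant = 184) gives (-4, 6, -5).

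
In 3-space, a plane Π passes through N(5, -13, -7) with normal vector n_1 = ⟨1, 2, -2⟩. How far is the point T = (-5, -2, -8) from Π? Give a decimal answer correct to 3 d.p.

4.667

Π: n_1·r = n_1·N gives x + 2y - 2z = -7.
n·T − d = (1)·(-5) + (2)·(-2) + (-2)·(-8) − (-7) = 14; |n| = √9.
Distance = |14| / √9 = 14/√9 ≈ 4.667.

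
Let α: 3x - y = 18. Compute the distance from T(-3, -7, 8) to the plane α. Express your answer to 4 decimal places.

n·T − d = (3)·(-3) + (-1)·(-7) + (0)·(8) − 18 = -20; |n| = √10.
Distance = |-20| / √10 = 20/√10 ≈ 6.3246.

6.3246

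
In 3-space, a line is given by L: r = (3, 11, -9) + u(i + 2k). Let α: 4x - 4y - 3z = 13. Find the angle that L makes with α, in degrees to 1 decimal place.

8.0

sin θ = |n·v| / (|n||v|) = |-2| / (√41 · √5) = 0.13969.
θ ≈ 8.0°.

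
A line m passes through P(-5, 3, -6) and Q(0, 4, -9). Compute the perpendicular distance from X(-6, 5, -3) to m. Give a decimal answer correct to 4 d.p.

3.1442

A direction vector for m is Q − P = (5, 1, -3).
Taking (-5, 3, -6) on m with direction v = (5, 1, -3): w = X − (-5, 3, -6) = (-1, 2, 3), and w × v = (-9, 12, -11).
Distance = |w × v| / |v| = √346 / √35 ≈ 3.1442.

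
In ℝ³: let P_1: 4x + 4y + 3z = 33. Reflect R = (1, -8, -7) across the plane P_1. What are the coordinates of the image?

λ = (n·R − d)/|n|² = (-49 − 33)/41 = -2.
Reflection = R − 2λn = (1, -8, -7) − (-4)·(4, 4, 3) = (17, 8, 5).

(17, 8, 5)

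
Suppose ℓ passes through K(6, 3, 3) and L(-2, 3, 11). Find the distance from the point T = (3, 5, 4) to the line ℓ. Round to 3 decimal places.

2.449

A direction vector for ℓ is L − K = (-8, 0, 8).
Taking (6, 3, 3) on ℓ with direction v = (-8, 0, 8): w = T − (6, 3, 3) = (-3, 2, 1), and w × v = (16, 16, 16).
Distance = |w × v| / |v| = √768 / √128 ≈ 2.449.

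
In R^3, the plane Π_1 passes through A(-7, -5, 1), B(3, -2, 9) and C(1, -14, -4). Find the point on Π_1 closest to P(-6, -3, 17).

AB = (10, 3, 8), AC = (8, -9, -5); a normal to Π_1 is AB × AC = (57, 114, -114).
Using A: Π_1 has equation 57x + 114y - 114z = -1083.
Foot = P − λn with λ = (n·P − d)/|n|² = (-2622 − (-1083))/29241 = -1/19.
Foot = (-6, -3, 17) − (-1/19)·(57, 114, -114) = (-3, 3, 11).

(-3, 3, 11)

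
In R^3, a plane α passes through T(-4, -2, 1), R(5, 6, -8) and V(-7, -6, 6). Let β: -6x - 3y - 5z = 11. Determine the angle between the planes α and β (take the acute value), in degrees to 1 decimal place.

60.7

TR = (9, 8, -9), TV = (-3, -4, 5); a normal to α is TR × TV = (4, -18, -12).
Using T: α has equation 4x - 18y - 12z = 8.
cos θ = |n₁·n₂| / (|n₁||n₂|) = |90| / (√484 · √70).
θ = arccos(0.48896) ≈ 60.7°.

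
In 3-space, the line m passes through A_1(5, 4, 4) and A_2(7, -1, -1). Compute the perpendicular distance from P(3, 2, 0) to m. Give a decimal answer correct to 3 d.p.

A direction vector for m is A_2 − A_1 = (2, -5, -5).
Taking (5, 4, 4) on m with direction v = (2, -5, -5): w = P − (5, 4, 4) = (-2, -2, -4), and w × v = (-10, -18, 14).
Distance = |w × v| / |v| = √620 / √54 ≈ 3.388.

3.388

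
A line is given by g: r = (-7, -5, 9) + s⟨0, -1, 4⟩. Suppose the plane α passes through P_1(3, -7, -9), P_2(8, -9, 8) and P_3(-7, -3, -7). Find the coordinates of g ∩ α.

P_1P_2 = (5, -2, 17), P_1P_3 = (-10, 4, 2); a normal to α is P_1P_2 × P_1P_3 = (-72, -180, 0).
Using P_1: α has equation -72x - 180y = 1044.
Substitute r = (-7, -5, 9) + t(0, -1, 4) into the plane: 1404 + 180t = 1044, so t = -2.
Intersection: (-7, -5, 9) + (-2)·(0, -1, 4) = (-7, -3, 1).

(-7, -3, 1)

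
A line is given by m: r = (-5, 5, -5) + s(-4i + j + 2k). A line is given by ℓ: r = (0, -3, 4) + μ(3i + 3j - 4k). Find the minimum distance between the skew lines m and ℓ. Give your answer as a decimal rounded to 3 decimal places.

5.093

Common perpendicular direction n = (-4, 1, 2) × (3, 3, -4) = (-10, -10, -15).
With w = (0, -3, 4) − (-5, 5, -5) = (5, -8, 9), w · n = -105.
Distance = |w · n| / |n| = |-105| / √425 ≈ 5.093.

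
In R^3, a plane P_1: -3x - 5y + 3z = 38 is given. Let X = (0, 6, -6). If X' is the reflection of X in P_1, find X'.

(-12, -14, 6)

λ = (n·X − d)/|n|² = (-48 − 38)/43 = -2.
Reflection = X − 2λn = (0, 6, -6) − (-4)·(-3, -5, 3) = (-12, -14, 6).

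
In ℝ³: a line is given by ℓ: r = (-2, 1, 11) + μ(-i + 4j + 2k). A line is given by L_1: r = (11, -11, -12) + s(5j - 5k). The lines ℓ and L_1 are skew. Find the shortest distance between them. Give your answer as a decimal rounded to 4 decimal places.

6.9755

Common perpendicular direction n = (-1, 4, 2) × (0, 5, -5) = (-30, -5, -5).
With w = (11, -11, -12) − (-2, 1, 11) = (13, -12, -23), w · n = -215.
Distance = |w · n| / |n| = |-215| / √950 ≈ 6.9755.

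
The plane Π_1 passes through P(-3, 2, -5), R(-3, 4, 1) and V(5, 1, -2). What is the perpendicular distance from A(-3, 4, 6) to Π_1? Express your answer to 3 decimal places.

1.538

PR = (0, 2, 6), PV = (8, -1, 3); a normal to Π_1 is PR × PV = (12, 48, -16).
Using P: Π_1 has equation 12x + 48y - 16z = 140.
n·A − d = (12)·(-3) + (48)·(4) + (-16)·(6) − 140 = -80; |n| = √2704.
Distance = |-80| / √2704 = 80/√2704 ≈ 1.538.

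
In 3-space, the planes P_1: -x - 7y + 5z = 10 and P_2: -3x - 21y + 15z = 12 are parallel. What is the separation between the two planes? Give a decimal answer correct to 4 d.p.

0.6928

Rescale P_2 by 1/3: -x - 7y + 5z = 4. Then distance = |10 − 4| / √75 ≈ 0.6928.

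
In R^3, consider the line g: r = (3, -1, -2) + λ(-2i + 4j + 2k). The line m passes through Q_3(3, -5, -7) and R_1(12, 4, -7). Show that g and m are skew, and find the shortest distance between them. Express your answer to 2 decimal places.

3.32

A direction vector for m is R_1 − Q_3 = (9, 9, 0).
Common perpendicular direction n = (-2, 4, 2) × (9, 9, 0) = (-18, 18, -54).
With w = (3, -5, -7) − (3, -1, -2) = (0, -4, -5), w · n = 198.
Since n ≠ 0 the lines are not parallel, and w · n = 198 ≠ 0 so they do not intersect; hence they are skew.
Distance = |w · n| / |n| = |198| / √3564 ≈ 3.32.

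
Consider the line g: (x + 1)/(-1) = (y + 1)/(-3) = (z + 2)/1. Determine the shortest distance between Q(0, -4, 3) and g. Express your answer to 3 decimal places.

4.431

g has direction (-1, -3, 1) through (-1, -1, -2).
Taking (-1, -1, -2) on g with direction v = (-1, -3, 1): w = Q − (-1, -1, -2) = (1, -3, 5), and w × v = (12, -6, -6).
Distance = |w × v| / |v| = √216 / √11 ≈ 4.431.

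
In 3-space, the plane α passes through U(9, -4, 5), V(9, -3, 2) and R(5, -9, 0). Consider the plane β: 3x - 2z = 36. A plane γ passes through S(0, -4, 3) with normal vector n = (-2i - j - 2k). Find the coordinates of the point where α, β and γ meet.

(8, -2, -6)

UV = (0, 1, -3), UR = (-4, -5, -5); a normal to α is UV × UR = (-20, 12, 4).
Using U: α has equation -20x + 12y + 4z = -208.
γ: n·r = n·S gives -2x - y - 2z = -2.
Solving the 3×3 linear system -20x + 12y + 4z = -208, 3x - 2z = 36, -2x - y - 2z = -2 (e.g. by elimination or Cramer's rule, determinant = 148) gives (8, -2, -6).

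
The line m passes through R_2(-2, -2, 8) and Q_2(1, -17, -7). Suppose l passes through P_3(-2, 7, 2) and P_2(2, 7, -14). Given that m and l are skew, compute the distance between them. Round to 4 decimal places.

1.8896

A direction vector for m is Q_2 − R_2 = (3, -15, -15).
A direction vector for l is P_2 − P_3 = (4, 0, -16).
Common perpendicular direction n = (3, -15, -15) × (4, 0, -16) = (240, -12, 60).
With w = (-2, 7, 2) − (-2, -2, 8) = (0, 9, -6), w · n = -468.
Distance = |w · n| / |n| = |-468| / √61344 ≈ 1.8896.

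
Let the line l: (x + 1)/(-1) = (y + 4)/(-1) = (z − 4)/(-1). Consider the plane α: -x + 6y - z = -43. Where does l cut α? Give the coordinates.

(-5, -8, 0)

l has direction (-1, -1, -1) through (-1, -4, 4).
Substitute r = (-1, -4, 4) + t(-1, -1, -1) into the plane: -27 + (-4)t = -43, so t = 4.
Intersection: (-1, -4, 4) + 4·(-1, -1, -1) = (-5, -8, 0).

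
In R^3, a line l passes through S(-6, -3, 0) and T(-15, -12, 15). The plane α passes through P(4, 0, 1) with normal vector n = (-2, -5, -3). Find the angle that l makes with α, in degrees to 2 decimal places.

A direction vector for l is T − S = (-9, -9, 15).
α: n·r = n·P gives -2x - 5y - 3z = -11.
sin θ = |n·v| / (|n||v|) = |18| / (√38 · √387) = 0.14843.
θ ≈ 8.54°.

8.54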